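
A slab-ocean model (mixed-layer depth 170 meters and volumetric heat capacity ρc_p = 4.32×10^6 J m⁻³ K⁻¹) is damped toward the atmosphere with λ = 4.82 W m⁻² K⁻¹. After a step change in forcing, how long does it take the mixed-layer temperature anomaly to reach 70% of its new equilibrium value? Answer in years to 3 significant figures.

5.81 years

Areal heat capacity C = ρc_p × D = 4.32×10^6 × 170 = 7.34×10^8 J/(m²·K).
τ = C / λ = 7.34×10^8 / 4.82 = 1.52×10^8 s.
Fraction reached: 1 − e^(−t/τ) = 0.70 ⇒ t = −τ ln(1 − 0.70) = τ × 1.20.
t = 1.83×10^8 s = 5.81 years.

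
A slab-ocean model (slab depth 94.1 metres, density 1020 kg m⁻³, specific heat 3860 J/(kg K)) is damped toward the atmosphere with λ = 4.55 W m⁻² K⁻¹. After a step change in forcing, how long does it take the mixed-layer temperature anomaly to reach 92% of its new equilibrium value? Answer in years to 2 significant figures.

Areal heat capacity C = ρ c_p D = 1020 × 3860 × 94.1 = 3.70×10^8 J m⁻² K⁻¹.
τ = C / λ = 3.70×10^8 / 4.55 = 8.14×10^7 s.
Fraction reached: 1 − e^(−t/τ) = 0.92 ⇒ t = −τ ln(1 − 0.92) = τ × 2.53.
t = 2.06×10^8 s = 6.52 years.

6.5 years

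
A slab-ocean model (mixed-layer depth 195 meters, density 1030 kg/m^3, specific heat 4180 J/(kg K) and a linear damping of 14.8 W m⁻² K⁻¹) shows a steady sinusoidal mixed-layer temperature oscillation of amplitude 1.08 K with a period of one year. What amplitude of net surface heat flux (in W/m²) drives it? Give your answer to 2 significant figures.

Areal heat capacity C = ρ c_p D = 1030 × 4180 × 195 = 8.40×10^8 J/(m^2 K).
ω = 2π / 3.15×10^7 s = 1.99×10^-7 s⁻¹.
√((Cω)² + λ²) = √((167)² + 14.8²) = 168 W/(m²·K).
F₀ = A × √((Cω)²+λ²) = 1.08 × 168 = 181 W/m².

180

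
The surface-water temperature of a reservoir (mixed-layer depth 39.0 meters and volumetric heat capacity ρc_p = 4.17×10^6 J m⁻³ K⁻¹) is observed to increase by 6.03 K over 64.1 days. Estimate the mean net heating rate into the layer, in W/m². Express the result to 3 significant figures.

177

Areal heat capacity C = ρc_p × D = 4.17×10^6 × 39.0 = 1.63×10^8 J/(m^2 K).
Required heat per unit area: Q = C ΔT = 1.63×10^8 × 6.03 = 9.81×10^8 J/m².
Flux F = Q / Δt = 9.81×10^8 / 5.54×10^6 s = 177 W/m².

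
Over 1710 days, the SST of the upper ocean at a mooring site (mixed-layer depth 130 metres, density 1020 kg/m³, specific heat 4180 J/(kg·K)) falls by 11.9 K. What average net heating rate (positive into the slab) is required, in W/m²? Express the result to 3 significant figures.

Areal heat capacity C = ρ c_p D = 1020 × 4180 × 130 = 5.54×10^8 J/(m^2 K).
Required heat per unit area: Q = C ΔT = 5.54×10^8 × -11.9 = -6.60×10^9 J/m².
Flux F = Q / Δt = -6.60×10^9 / 1.48×10^8 s = -44.6 W/m².

-44.6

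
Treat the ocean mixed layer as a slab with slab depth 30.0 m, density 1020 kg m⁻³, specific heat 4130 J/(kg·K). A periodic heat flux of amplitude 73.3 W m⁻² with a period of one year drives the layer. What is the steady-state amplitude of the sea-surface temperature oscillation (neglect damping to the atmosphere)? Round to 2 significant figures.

Areal heat capacity C = ρ c_p D = 1020 × 4130 × 30.0 = 1.26×10^8 J m⁻² K⁻¹.
Angular frequency ω = 2π / T = 2π / 3.15×10^7 s = 1.99×10^-7 s⁻¹.
Cω = 1.26×10^8 × 1.99×10^-7 = 25.2 W/(m²·K).
Amplitude A = F₀ / (Cω) = 73.3 / 25.2 = 2.91 K.

2.9 K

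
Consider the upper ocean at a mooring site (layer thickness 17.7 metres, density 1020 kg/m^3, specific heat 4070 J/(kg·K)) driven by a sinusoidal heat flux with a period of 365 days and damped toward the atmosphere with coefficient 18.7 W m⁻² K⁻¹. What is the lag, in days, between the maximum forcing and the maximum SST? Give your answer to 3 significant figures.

Areal heat capacity C = ρ c_p D = 1020 × 4070 × 17.7 = 7.35×10^7 J/(m²·K).
ω = 2π / 3.15×10^7 s = 1.99×10^-7 s⁻¹.
Phase lag φ = arctan(Cω/λ) = arctan(14.6/18.7) = 0.664 rad.
Time lag = φ / ω = 0.664 / 1.99×10^-7 = 3.33×10^6 s = 38.6 days.

38.6 days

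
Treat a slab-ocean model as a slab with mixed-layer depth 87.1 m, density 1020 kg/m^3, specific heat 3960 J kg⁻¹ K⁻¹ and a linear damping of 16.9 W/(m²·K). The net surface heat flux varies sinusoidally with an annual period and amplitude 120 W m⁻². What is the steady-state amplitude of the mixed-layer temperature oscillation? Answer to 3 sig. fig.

1.66 K

Areal heat capacity C = ρ c_p D = 1020 × 3960 × 87.1 = 3.52×10^8 J/(m^2 K).
Angular frequency ω = 2π / T = 2π / 3.15×10^7 s = 1.99×10^-7 s⁻¹.
√((Cω)² + λ²) = √((70.1)² + 16.9²) = 72.1 W/(m²·K).
Amplitude A = F₀ / √((Cω)²+λ²) = 120 / 72.1 = 1.66 K.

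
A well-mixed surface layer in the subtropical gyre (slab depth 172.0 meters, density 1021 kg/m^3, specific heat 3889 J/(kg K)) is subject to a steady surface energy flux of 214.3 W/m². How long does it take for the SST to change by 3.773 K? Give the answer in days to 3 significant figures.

139 days

Areal heat capacity C = ρ c_p D = 1021 × 3889 × 172.0 = 6.83×10^8 J/(m^2 K).
Time required: Δt = C ΔT / F = 6.83×10^8 × 3.773 / 214.3 = 1.20×10^7 s.
In days: 1.20×10^7 s / (86400 s/day) = 139 days.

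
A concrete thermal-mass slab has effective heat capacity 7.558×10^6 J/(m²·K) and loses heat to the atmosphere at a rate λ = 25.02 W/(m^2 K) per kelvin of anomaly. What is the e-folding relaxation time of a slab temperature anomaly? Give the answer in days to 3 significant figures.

3.50 days

Areal heat capacity C = 7.558×10^6 J/(m²·K) (given).
Relaxation time τ = C / λ = 7.56×10^6 / 25.02 = 3.02×10^5 s.
In days: 3.02×10^5 s / (86400 s/day) = 3.50 days.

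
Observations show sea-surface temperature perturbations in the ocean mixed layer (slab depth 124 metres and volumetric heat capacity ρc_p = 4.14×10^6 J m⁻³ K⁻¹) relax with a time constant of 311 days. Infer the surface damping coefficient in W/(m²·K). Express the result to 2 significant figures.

19

Areal heat capacity C = ρc_p × D = 4.14×10^6 × 124 = 5.13×10^8 J m⁻² K⁻¹.
τ = 311 days = 2.69×10^7 s.
λ = C / τ = 5.13×10^8 / 2.69×10^7 = 19.1 W/(m²·K).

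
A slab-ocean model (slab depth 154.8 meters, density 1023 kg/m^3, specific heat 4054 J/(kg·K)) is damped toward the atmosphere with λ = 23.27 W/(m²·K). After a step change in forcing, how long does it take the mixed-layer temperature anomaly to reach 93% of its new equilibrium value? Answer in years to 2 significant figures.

Areal heat capacity C = ρ c_p D = 1023 × 4054 × 154.8 = 6.42×10^8 J/(m^2 K).
τ = C / λ = 6.42×10^8 / 23.27 = 2.76×10^7 s.
Fraction reached: 1 − e^(−t/τ) = 0.93 ⇒ t = −τ ln(1 − 0.93) = τ × 2.66.
t = 7.34×10^7 s = 2.32 years.

2.3 years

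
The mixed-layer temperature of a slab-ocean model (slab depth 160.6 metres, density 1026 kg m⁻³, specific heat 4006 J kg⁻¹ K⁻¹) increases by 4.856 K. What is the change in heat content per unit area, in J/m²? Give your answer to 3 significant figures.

3.21×10^9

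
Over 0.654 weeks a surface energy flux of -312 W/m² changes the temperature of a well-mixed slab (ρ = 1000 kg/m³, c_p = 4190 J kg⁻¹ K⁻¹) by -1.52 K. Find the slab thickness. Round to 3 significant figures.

19.4 m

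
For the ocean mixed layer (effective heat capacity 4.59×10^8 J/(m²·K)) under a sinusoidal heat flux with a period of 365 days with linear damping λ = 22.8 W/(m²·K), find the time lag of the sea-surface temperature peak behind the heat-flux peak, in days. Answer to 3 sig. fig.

77.1 days

Areal heat capacity C = 4.59×10^8 J/(m²·K) (given).
ω = 2π / 3.15×10^7 s = 1.99×10^-7 s⁻¹.
Phase lag φ = arctan(Cω/λ) = arctan(91.5/22.8) = 1.33 rad.
Time lag = φ / ω = 1.33 / 1.99×10^-7 = 6.66×10^6 s = 77.1 days.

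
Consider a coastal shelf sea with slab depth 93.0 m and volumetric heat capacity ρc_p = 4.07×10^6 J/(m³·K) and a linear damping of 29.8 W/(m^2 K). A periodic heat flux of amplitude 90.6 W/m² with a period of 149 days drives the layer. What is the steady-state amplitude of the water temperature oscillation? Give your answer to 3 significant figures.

0.484 K

Areal heat capacity C = ρc_p × D = 4.07×10^6 × 93.0 = 3.79×10^8 J/(m^2 K).
Angular frequency ω = 2π / T = 2π / 1.29×10^7 s = 4.88×10^-7 s⁻¹.
√((Cω)² + λ²) = √((185)² + 29.8²) = 187 W/(m²·K).
Amplitude A = F₀ / √((Cω)²+λ²) = 90.6 / 187 = 0.484 K.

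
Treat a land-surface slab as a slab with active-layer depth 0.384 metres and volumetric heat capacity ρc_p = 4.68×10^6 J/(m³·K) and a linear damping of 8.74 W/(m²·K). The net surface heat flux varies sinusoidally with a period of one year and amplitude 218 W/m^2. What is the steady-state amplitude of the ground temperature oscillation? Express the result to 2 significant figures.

Areal heat capacity C = ρc_p × D = 4.68×10^6 × 0.384 = 1.80×10^6 J/(m²·K).
Angular frequency ω = 2π / T = 2π / 3.15×10^7 s = 1.99×10^-7 s⁻¹.
√((Cω)² + λ²) = √((0.358)² + 8.74²) = 8.75 W/(m²·K).
Amplitude A = F₀ / √((Cω)²+λ²) = 218 / 8.75 = 24.9 K.

25 K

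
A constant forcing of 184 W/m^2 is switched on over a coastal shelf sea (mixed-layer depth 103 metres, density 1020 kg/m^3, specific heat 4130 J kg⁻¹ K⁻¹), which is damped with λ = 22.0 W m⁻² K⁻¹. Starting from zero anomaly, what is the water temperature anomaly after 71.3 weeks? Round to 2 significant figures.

7.4 K

Areal heat capacity C = ρ c_p D = 1020 × 4130 × 103 = 4.34×10^8 J/(m^2 K).
τ = C / λ = 4.34×10^8 / 22.0 = 1.97×10^7 s.
Equilibrium anomaly ΔT_eq = F / λ = 184 / 22.0 = 8.36 K.
t = 71.3 weeks = 4.31×10^7 s, so t/τ = 2.19.
ΔT(t) = ΔT_eq (1 − e^(−t/τ)) = 8.36 × (1 − e^−2.19) = 7.42 K.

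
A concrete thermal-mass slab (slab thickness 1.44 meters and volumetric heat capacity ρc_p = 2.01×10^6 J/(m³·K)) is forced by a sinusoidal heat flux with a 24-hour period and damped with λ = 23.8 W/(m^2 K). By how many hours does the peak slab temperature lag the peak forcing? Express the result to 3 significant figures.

5.57 hours

Areal heat capacity C = ρc_p × D = 2.01×10^6 × 1.44 = 2.89×10^6 J/(m^2 K).
ω = 2π / 86400 s = 7.27×10^-5 s⁻¹.
Phase lag φ = arctan(Cω/λ) = arctan(210/23.8) = 1.46 rad.
Time lag = φ / ω = 1.46 / 7.27×10^-5 = 20100 s = 5.57 hours.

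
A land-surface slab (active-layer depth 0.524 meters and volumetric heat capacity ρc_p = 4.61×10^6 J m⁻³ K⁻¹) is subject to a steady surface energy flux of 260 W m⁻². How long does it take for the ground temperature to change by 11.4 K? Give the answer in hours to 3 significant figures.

Areal heat capacity C = ρc_p × D = 4.61×10^6 × 0.524 = 2.42×10^6 J m⁻² K⁻¹.
Time required: Δt = C ΔT / F = 2.42×10^6 × 11.4 / 260 = 1.06×10^5 s.
In hours: 1.06×10^5 s / (3600 s/hour) = 29.4 hours.

29.4 hours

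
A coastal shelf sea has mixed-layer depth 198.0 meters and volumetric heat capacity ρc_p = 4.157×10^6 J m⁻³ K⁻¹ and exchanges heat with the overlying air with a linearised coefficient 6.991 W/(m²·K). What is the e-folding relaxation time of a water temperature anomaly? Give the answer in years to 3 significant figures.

Areal heat capacity C = ρc_p × D = 4.157×10^6 × 198.0 = 8.23×10^8 J m⁻² K⁻¹.
Relaxation time τ = C / λ = 8.23×10^8 / 6.991 = 1.18×10^8 s.
In years: 1.18×10^8 s / (3.156×10^7 s/year) = 3.73 years.

3.73 years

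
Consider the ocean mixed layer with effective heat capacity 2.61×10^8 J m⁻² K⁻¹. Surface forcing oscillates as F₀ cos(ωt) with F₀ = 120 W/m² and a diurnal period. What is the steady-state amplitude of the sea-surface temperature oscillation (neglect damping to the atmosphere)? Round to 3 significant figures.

0.00632 K

Areal heat capacity C = 2.61×10^8 J m⁻² K⁻¹ (given).
Angular frequency ω = 2π / T = 2π / 86400 s = 7.27×10^-5 s⁻¹.
Cω = 2.61×10^8 × 7.27×10^-5 = 19000 W/(m²·K).
Amplitude A = F₀ / (Cω) = 120 / 19000 = 0.00632 K.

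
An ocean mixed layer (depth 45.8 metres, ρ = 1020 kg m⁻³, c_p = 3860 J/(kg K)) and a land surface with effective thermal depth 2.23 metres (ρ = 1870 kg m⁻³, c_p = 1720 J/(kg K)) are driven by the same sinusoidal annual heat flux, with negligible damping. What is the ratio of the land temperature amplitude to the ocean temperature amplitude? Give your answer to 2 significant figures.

C_ocean = 1020 × 3860 × 45.8 = 1.80×10^8 J/(m²·K).
C_land = 1870 × 1720 × 2.23 = 7.17×10^6 J/(m²·K).
Undamped amplitude ∝ 1/C, so A_land/A_ocean = C_ocean/C_land = 25.1.

25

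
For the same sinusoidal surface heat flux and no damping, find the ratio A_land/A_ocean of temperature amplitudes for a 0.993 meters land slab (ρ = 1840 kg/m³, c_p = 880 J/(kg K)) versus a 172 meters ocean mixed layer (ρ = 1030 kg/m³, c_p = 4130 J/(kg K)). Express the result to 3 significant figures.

C_ocean = 1030 × 4130 × 172 = 7.32×10^8 J/(m²·K).
C_land = 1840 × 880 × 0.993 = 1.61×10^6 J/(m²·K).
Undamped amplitude ∝ 1/C, so A_land/A_ocean = C_ocean/C_land = 455.

455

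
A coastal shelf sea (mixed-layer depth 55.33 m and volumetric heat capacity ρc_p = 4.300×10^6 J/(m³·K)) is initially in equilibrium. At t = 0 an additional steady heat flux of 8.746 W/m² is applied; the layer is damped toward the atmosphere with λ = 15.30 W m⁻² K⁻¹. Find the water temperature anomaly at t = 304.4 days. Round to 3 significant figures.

Areal heat capacity C = ρc_p × D = 4.300×10^6 × 55.33 = 2.38×10^8 J/(m^2 K).
τ = C / λ = 2.38×10^8 / 15.30 = 1.56×10^7 s.
Equilibrium anomaly ΔT_eq = F / λ = 8.746 / 15.30 = 0.572 K.
t = 304.4 days = 2.63×10^7 s, so t/τ = 1.69.
ΔT(t) = ΔT_eq (1 − e^(−t/τ)) = 0.572 × (1 − e^−1.69) = 0.466 K.

0.466 K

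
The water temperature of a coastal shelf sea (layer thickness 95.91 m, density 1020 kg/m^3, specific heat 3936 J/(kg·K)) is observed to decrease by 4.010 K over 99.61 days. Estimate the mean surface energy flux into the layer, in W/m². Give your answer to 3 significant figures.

-179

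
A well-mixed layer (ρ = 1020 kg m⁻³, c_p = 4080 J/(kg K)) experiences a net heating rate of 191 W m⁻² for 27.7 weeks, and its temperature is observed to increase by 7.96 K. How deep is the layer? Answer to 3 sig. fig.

96.6 m

Heat input Q = F Δt = 191 × 1.68×10^7 s = 3.20×10^9 J/m².
Required areal heat capacity C = Q / ΔT = 4.02×10^8 J/(m²·K).
Depth D = C / (ρ c_p) = 4.02×10^8 / (1020 × 4080) = 96.6 m.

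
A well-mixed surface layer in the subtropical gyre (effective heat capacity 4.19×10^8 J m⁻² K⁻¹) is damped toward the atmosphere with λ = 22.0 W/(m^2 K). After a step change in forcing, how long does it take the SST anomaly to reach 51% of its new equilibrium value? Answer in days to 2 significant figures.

Areal heat capacity C = 4.19×10^8 J m⁻² K⁻¹ (given).
τ = C / λ = 4.19×10^8 / 22.0 = 1.90×10^7 s.
Fraction reached: 1 − e^(−t/τ) = 0.51 ⇒ t = −τ ln(1 − 0.51) = τ × 0.713.
t = 1.36×10^7 s = 157 days.

160 days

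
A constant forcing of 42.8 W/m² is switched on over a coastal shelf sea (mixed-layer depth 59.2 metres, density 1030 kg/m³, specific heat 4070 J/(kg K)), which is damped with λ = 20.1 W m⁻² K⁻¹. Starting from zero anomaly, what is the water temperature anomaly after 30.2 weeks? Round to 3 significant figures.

Areal heat capacity C = ρ c_p D = 1030 × 4070 × 59.2 = 2.48×10^8 J/(m²·K).
τ = C / λ = 2.48×10^8 / 20.1 = 1.23×10^7 s.
Equilibrium anomaly ΔT_eq = F / λ = 42.8 / 20.1 = 2.13 K.
t = 30.2 weeks = 1.83×10^7 s, so t/τ = 1.48.
ΔT(t) = ΔT_eq (1 − e^(−t/τ)) = 2.13 × (1 − e^−1.48) = 1.64 K.

1.64 K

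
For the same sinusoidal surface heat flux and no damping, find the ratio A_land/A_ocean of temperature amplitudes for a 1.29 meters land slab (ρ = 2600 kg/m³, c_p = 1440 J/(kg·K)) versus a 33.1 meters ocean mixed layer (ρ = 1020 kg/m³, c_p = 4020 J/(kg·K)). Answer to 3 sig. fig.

C_ocean = 1020 × 4020 × 33.1 = 1.36×10^8 J/(m²·K).
C_land = 2600 × 1440 × 1.29 = 4.83×10^6 J/(m²·K).
Undamped amplitude ∝ 1/C, so A_land/A_ocean = C_ocean/C_land = 28.1.

28.1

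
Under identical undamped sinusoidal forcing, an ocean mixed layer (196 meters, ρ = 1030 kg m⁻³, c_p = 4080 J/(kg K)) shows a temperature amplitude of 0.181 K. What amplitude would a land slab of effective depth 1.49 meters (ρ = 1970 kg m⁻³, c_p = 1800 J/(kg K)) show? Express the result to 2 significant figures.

C_ocean = 8.24×10^8 J/(m²·K); C_land = 5.28×10^6 J/(m²·K).
A ∝ 1/C ⇒ A_land = A_ocean × C_ocean/C_land = 0.181 × 156 = 28.2 K.

28 K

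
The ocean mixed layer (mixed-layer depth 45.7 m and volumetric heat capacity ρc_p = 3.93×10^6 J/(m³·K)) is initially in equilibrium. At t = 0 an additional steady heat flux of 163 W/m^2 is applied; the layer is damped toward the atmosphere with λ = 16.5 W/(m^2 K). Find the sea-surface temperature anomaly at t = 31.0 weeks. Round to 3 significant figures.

Areal heat capacity C = ρc_p × D = 3.93×10^6 × 45.7 = 1.80×10^8 J/(m^2 K).
τ = C / λ = 1.80×10^8 / 16.5 = 1.09×10^7 s.
Equilibrium anomaly ΔT_eq = F / λ = 163 / 16.5 = 9.88 K.
t = 31.0 weeks = 1.87×10^7 s, so t/τ = 1.72.
ΔT(t) = ΔT_eq (1 − e^(−t/τ)) = 9.88 × (1 − e^−1.72) = 8.11 K.

8.11 K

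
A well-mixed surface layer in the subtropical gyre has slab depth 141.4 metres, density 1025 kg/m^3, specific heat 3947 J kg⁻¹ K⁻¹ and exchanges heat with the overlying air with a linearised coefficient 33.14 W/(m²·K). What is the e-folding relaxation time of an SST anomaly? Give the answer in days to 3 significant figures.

Areal heat capacity C = ρ c_p D = 1025 × 3947 × 141.4 = 5.72×10^8 J m⁻² K⁻¹.
Relaxation time τ = C / λ = 5.72×10^8 / 33.14 = 1.73×10^7 s.
In days: 1.73×10^7 s / (86400 s/day) = 200 days.

200 days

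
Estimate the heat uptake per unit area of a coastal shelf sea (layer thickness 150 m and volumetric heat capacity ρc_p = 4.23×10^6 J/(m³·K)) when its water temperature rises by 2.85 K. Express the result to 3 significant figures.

Areal heat capacity C = ρc_p × D = 4.23×10^6 × 150 = 6.34×10^8 J/(m²·K).
ΔQ = C ΔT = 6.34×10^8 × 2.85 = 1.81×10^9 J/m².

1.81×10^9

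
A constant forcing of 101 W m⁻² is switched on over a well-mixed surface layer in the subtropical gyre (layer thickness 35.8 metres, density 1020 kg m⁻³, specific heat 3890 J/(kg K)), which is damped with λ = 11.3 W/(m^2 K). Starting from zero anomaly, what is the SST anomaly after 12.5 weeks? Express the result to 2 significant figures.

4.0 K

Areal heat capacity C = ρ c_p D = 1020 × 3890 × 35.8 = 1.42×10^8 J/(m^2 K).
τ = C / λ = 1.42×10^8 / 11.3 = 1.26×10^7 s.
Equilibrium anomaly ΔT_eq = F / λ = 101 / 11.3 = 8.94 K.
t = 12.5 weeks = 7.56×10^6 s, so t/τ = 0.601.
ΔT(t) = ΔT_eq (1 − e^(−t/τ)) = 8.94 × (1 − e^−0.601) = 4.04 K.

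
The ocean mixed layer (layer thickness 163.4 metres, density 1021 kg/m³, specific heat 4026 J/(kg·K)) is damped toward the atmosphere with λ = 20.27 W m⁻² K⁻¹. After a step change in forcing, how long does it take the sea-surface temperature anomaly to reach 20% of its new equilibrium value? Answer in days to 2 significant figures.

Areal heat capacity C = ρ c_p D = 1021 × 4026 × 163.4 = 6.72×10^8 J/(m²·K).
τ = C / λ = 6.72×10^8 / 20.27 = 3.31×10^7 s.
Fraction reached: 1 − e^(−t/τ) = 0.20 ⇒ t = −τ ln(1 − 0.20) = τ × 0.223.
t = 7.39×10^6 s = 85.6 days.

86 days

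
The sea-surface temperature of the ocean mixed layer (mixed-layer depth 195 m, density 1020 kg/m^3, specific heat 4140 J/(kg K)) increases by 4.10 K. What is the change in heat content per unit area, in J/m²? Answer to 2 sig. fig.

3.4×10^9

Areal heat capacity C = ρ c_p D = 1020 × 4140 × 195 = 8.23×10^8 J m⁻² K⁻¹.
ΔQ = C ΔT = 8.23×10^8 × 4.10 = 3.38×10^9 J/m².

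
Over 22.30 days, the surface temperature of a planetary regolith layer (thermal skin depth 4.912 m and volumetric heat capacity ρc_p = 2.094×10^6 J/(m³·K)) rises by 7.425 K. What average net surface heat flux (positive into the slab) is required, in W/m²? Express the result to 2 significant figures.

40

Areal heat capacity C = ρc_p × D = 2.094×10^6 × 4.912 = 1.03×10^7 J m⁻² K⁻¹.
Required heat per unit area: Q = C ΔT = 1.03×10^7 × 7.425 = 7.64×10^7 J/m².
Flux F = Q / Δt = 7.64×10^7 / 1.93×10^6 s = 39.6 W/m².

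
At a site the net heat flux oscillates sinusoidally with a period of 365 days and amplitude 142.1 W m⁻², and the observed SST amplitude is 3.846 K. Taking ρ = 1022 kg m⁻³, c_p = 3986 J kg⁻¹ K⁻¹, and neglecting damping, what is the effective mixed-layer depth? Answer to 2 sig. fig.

46 m

ω = 2π / 3.15×10^7 s = 1.99×10^-7 s⁻¹.
Required C = F₀ / (A ω) = 142.1 / (3.846 × 1.99×10^-7) = 1.85×10^8 J/(m²·K).
D = C / (ρ c_p) = 1.85×10^8 / (1022 × 3986) = 45.5 m.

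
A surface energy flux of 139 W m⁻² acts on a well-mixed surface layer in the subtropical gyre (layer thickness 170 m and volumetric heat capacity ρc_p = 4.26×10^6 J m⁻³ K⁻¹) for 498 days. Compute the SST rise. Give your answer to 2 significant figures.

8.3 K

Areal heat capacity C = ρc_p × D = 4.26×10^6 × 170 = 7.24×10^8 J/(m²·K).
Net heat input Q = F Δt = 139 × (498 days × 86400 s/day) = 5.98×10^9 J/m².
ΔT = Q / C = 5.98×10^9 / 7.24×10^8 = 8.26 K.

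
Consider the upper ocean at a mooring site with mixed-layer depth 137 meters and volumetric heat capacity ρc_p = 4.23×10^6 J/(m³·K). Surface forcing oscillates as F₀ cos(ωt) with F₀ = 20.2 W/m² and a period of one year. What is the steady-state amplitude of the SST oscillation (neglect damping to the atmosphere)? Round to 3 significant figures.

0.175 K

Areal heat capacity C = ρc_p × D = 4.23×10^6 × 137 = 5.80×10^8 J/(m²·K).
Angular frequency ω = 2π / T = 2π / 3.15×10^7 s = 1.99×10^-7 s⁻¹.
Cω = 5.80×10^8 × 1.99×10^-7 = 115 W/(m²·K).
Amplitude A = F₀ / (Cω) = 20.2 / 115 = 0.175 K.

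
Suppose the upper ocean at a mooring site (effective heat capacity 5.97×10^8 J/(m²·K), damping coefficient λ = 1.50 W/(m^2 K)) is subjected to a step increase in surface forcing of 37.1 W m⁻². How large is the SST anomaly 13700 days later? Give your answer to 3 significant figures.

Areal heat capacity C = 5.97×10^8 J/(m²·K) (given).
τ = C / λ = 5.97×10^8 / 1.50 = 3.98×10^8 s.
Equilibrium anomaly ΔT_eq = F / λ = 37.1 / 1.50 = 24.7 K.
t = 13700 days = 1.18×10^9 s, so t/τ = 2.97.
ΔT(t) = ΔT_eq (1 − e^(−t/τ)) = 24.7 × (1 − e^−2.97) = 23.5 K.

23.5 K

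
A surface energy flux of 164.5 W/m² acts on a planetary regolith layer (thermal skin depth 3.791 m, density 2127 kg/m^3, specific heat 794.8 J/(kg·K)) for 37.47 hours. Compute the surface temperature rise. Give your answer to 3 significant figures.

Areal heat capacity C = ρ c_p D = 2127 × 794.8 × 3.791 = 6.41×10^6 J/(m²·K).
Net heat input Q = F Δt = 164.5 × (37.47 hours × 3600 s/hour) = 2.22×10^7 J/m².
ΔT = Q / C = 2.22×10^7 / 6.41×10^6 = 3.46 K.

3.46 K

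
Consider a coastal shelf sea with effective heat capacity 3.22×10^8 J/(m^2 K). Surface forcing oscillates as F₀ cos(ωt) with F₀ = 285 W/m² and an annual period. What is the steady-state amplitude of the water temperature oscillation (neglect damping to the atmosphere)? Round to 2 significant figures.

Areal heat capacity C = 3.22×10^8 J/(m^2 K) (given).
Angular frequency ω = 2π / T = 2π / 3.15×10^7 s = 1.99×10^-7 s⁻¹.
Cω = 3.22×10^8 × 1.99×10^-7 = 64.2 W/(m²·K).
Amplitude A = F₀ / (Cω) = 285 / 64.2 = 4.44 K.

4.4 K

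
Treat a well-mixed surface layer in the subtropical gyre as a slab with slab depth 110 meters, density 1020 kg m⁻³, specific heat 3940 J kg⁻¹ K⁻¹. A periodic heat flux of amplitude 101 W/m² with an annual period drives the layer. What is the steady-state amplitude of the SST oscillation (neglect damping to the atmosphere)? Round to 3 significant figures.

Areal heat capacity C = ρ c_p D = 1020 × 3940 × 110 = 4.42×10^8 J/(m^2 K).
Angular frequency ω = 2π / T = 2π / 3.15×10^7 s = 1.99×10^-7 s⁻¹.
Cω = 4.42×10^8 × 1.99×10^-7 = 88.1 W/(m²·K).
Amplitude A = F₀ / (Cω) = 101 / 88.1 = 1.15 K.

1.15 K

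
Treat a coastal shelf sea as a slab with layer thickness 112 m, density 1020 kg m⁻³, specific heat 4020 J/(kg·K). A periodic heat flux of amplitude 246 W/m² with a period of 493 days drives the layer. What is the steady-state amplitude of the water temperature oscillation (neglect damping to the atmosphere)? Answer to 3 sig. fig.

Areal heat capacity C = ρ c_p D = 1020 × 4020 × 112 = 4.59×10^8 J/(m²·K).
Angular frequency ω = 2π / T = 2π / 4.26×10^7 s = 1.48×10^-7 s⁻¹.
Cω = 4.59×10^8 × 1.48×10^-7 = 67.7 W/(m²·K).
Amplitude A = F₀ / (Cω) = 246 / 67.7 = 3.63 K.

3.63 K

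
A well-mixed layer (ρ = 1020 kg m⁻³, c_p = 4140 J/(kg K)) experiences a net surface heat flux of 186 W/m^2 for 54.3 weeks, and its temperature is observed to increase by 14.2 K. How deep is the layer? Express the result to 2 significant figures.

Heat input Q = F Δt = 186 × 3.28×10^7 s = 6.11×10^9 J/m².
Required areal heat capacity C = Q / ΔT = 4.30×10^8 J/(m²·K).
Depth D = C / (ρ c_p) = 4.30×10^8 / (1020 × 4140) = 102 m.

100 m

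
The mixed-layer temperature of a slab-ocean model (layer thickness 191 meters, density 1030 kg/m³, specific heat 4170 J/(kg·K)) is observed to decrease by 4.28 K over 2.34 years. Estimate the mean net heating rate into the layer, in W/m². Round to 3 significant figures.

Areal heat capacity C = ρ c_p D = 1030 × 4170 × 191 = 8.20×10^8 J/(m^2 K).
Required heat per unit area: Q = C ΔT = 8.20×10^8 × -4.28 = -3.51×10^9 J/m².
Flux F = Q / Δt = -3.51×10^9 / 7.38×10^7 s = -47.5 W/m².

-47.5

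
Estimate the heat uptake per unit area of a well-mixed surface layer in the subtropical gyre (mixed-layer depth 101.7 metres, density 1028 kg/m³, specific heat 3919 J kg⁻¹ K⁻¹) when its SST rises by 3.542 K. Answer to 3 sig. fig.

1.45×10^9

Areal heat capacity C = ρ c_p D = 1028 × 3919 × 101.7 = 4.10×10^8 J/(m²·K).
ΔQ = C ΔT = 4.10×10^8 × 3.542 = 1.45×10^9 J/m².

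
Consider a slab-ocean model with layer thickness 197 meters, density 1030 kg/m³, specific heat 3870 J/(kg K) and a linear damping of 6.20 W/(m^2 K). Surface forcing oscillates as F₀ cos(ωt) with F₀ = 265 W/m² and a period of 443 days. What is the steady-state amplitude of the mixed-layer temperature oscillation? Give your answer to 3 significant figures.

Areal heat capacity C = ρ c_p D = 1030 × 3870 × 197 = 7.85×10^8 J m⁻² K⁻¹.
Angular frequency ω = 2π / T = 2π / 3.83×10^7 s = 1.64×10^-7 s⁻¹.
√((Cω)² + λ²) = √((129)² + 6.20²) = 129 W/(m²·K).
Amplitude A = F₀ / √((Cω)²+λ²) = 265 / 129 = 2.05 K.

2.05 K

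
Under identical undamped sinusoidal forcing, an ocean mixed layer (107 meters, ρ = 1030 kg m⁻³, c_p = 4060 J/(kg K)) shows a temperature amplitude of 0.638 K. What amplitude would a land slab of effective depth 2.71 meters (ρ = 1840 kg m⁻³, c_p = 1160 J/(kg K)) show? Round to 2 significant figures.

49 K

C_ocean = 4.47×10^8 J/(m²·K); C_land = 5.78×10^6 J/(m²·K).
A ∝ 1/C ⇒ A_land = A_ocean × C_ocean/C_land = 0.638 × 77.4 = 49.4 K.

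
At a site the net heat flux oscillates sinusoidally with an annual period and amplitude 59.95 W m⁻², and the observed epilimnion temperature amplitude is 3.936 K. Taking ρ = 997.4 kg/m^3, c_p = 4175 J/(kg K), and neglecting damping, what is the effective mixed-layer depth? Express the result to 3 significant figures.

ω = 2π / 3.15×10^7 s = 1.99×10^-7 s⁻¹.
Required C = F₀ / (A ω) = 59.95 / (3.936 × 1.99×10^-7) = 7.64×10^7 J/(m²·K).
D = C / (ρ c_p) = 7.64×10^7 / (997.4 × 4175) = 18.4 m.

18.4 m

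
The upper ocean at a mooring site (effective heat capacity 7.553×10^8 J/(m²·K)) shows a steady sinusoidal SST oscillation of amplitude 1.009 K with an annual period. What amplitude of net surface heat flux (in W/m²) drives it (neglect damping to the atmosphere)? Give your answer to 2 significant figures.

Areal heat capacity C = 7.553×10^8 J/(m²·K) (given).
ω = 2π / 3.15×10^7 s = 1.99×10^-7 s⁻¹.
Cω = 7.55×10^8 × 1.99×10^-7 = 150 W/(m²·K).
F₀ = A × Cω = 1.009 × 150 = 152 W/m².

150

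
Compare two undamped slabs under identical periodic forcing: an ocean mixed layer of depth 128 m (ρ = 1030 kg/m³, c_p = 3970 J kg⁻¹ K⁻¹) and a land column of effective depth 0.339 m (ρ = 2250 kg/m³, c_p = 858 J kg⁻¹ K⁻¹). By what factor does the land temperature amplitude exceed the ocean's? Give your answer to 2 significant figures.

C_ocean = 1030 × 3970 × 128 = 5.23×10^8 J/(m²·K).
C_land = 2250 × 858 × 0.339 = 6.54×10^5 J/(m²·K).
Undamped amplitude ∝ 1/C, so A_land/A_ocean = C_ocean/C_land = 800.

800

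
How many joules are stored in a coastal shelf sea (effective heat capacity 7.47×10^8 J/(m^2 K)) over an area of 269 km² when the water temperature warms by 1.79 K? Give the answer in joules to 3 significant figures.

3.60×10^17 J

Areal heat capacity C = 7.47×10^8 J/(m^2 K) (given).
Heat per unit area: q = C ΔT = 7.47×10^8 × 1.79 = 1.34×10^9 J/m².
Total heat: Q = q × A = 1.34×10^9 × (269 × 10⁶ m²) = 3.60×10^17 J.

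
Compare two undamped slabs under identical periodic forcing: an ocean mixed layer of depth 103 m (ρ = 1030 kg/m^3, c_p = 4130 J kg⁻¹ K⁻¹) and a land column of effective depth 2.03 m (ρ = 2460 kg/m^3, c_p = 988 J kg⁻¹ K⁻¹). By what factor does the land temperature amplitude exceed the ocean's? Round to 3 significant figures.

88.8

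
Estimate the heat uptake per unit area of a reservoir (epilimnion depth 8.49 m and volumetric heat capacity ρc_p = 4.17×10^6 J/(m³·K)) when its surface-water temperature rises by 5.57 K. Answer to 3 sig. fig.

1.97×10^8

Areal heat capacity C = ρc_p × D = 4.17×10^6 × 8.49 = 3.54×10^7 J m⁻² K⁻¹.
ΔQ = C ΔT = 3.54×10^7 × 5.57 = 1.97×10^8 J/m².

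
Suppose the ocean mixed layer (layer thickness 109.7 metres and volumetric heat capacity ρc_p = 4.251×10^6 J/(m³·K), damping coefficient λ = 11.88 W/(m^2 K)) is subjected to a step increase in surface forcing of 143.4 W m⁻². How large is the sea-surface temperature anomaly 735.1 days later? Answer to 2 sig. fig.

Areal heat capacity C = ρc_p × D = 4.251×10^6 × 109.7 = 4.66×10^8 J/(m²·K).
τ = C / λ = 4.66×10^8 / 11.88 = 3.93×10^7 s.
Equilibrium anomaly ΔT_eq = F / λ = 143.4 / 11.88 = 12.1 K.
t = 735.1 days = 6.35×10^7 s, so t/τ = 1.62.
ΔT(t) = ΔT_eq (1 − e^(−t/τ)) = 12.1 × (1 − e^−1.62) = 9.68 K.

9.7 K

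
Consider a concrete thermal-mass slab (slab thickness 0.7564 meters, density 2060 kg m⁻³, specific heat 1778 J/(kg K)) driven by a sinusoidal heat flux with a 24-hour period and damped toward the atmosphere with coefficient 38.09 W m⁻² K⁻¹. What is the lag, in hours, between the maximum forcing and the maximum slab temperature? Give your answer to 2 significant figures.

Areal heat capacity C = ρ c_p D = 2060 × 1778 × 0.7564 = 2.77×10^6 J/(m²·K).
ω = 2π / 86400 s = 7.27×10^-5 s⁻¹.
Phase lag φ = arctan(Cω/λ) = arctan(201/38.09) = 1.38 rad.
Time lag = φ / ω = 1.38 / 7.27×10^-5 = 19000 s = 5.29 hours.

5.3 hours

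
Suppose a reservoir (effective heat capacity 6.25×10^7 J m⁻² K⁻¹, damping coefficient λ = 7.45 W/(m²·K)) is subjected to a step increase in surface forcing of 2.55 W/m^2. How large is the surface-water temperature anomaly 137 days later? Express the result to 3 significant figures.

0.259 K

Areal heat capacity C = 6.25×10^7 J m⁻² K⁻¹ (given).
τ = C / λ = 6.25×10^7 / 7.45 = 8.39×10^6 s.
Equilibrium anomaly ΔT_eq = F / λ = 2.55 / 7.45 = 0.342 K.
t = 137 days = 1.18×10^7 s, so t/τ = 1.41.
ΔT(t) = ΔT_eq (1 − e^(−t/τ)) = 0.342 × (1 − e^−1.41) = 0.259 K.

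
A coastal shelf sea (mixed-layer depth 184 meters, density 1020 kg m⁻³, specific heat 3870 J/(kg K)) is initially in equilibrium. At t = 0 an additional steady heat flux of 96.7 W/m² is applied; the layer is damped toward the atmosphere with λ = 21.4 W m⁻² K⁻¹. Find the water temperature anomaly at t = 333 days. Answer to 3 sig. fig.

2.58 K

Areal heat capacity C = ρ c_p D = 1020 × 3870 × 184 = 7.26×10^8 J m⁻² K⁻¹.
τ = C / λ = 7.26×10^8 / 21.4 = 3.39×10^7 s.
Equilibrium anomaly ΔT_eq = F / λ = 96.7 / 21.4 = 4.52 K.
t = 333 days = 2.88×10^7 s, so t/τ = 0.848.
ΔT(t) = ΔT_eq (1 − e^(−t/τ)) = 4.52 × (1 − e^−0.848) = 2.58 K.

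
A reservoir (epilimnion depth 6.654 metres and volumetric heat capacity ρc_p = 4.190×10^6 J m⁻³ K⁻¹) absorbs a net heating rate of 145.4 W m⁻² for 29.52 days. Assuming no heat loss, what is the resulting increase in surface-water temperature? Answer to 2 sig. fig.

Areal heat capacity C = ρc_p × D = 4.190×10^6 × 6.654 = 2.79×10^7 J/(m^2 K).
Net heat input Q = F Δt = 145.4 × (29.52 days × 86400 s/day) = 3.71×10^8 J/m².
ΔT = Q / C = 3.71×10^8 / 2.79×10^7 = 13.3 K.

13 K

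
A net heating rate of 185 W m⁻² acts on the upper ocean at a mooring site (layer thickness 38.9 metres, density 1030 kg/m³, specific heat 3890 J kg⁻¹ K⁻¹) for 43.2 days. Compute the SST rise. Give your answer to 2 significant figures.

Areal heat capacity C = ρ c_p D = 1030 × 3890 × 38.9 = 1.56×10^8 J/(m^2 K).
Net heat input Q = F Δt = 185 × (43.2 days × 86400 s/day) = 6.91×10^8 J/m².
ΔT = Q / C = 6.91×10^8 / 1.56×10^8 = 4.43 K.

4.4 K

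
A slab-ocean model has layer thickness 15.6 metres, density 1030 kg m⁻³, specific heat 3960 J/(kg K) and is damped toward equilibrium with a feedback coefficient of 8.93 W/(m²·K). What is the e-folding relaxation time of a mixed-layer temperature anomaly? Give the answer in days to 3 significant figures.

82.5 days

Areal heat capacity C = ρ c_p D = 1030 × 3960 × 15.6 = 6.36×10^7 J/(m^2 K).
Relaxation time τ = C / λ = 6.36×10^7 / 8.93 = 7.13×10^6 s.
In days: 7.13×10^6 s / (86400 s/day) = 82.5 days.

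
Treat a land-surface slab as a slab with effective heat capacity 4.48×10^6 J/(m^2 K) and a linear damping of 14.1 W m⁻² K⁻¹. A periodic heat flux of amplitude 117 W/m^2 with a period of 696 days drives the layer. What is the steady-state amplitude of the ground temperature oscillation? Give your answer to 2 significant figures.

8.3 K

Areal heat capacity C = 4.48×10^6 J/(m^2 K) (given).
Angular frequency ω = 2π / T = 2π / 6.01×10^7 s = 1.04×10^-7 s⁻¹.
√((Cω)² + λ²) = √((0.468)² + 14.1²) = 14.1 W/(m²·K).
Amplitude A = F₀ / √((Cω)²+λ²) = 117 / 14.1 = 8.29 K.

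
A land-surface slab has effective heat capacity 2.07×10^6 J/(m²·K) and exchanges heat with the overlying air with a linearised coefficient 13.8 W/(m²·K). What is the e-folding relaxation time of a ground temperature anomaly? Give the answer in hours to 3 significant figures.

41.7 hours

Areal heat capacity C = 2.07×10^6 J/(m²·K) (given).
Relaxation time τ = C / λ = 2.07×10^6 / 13.8 = 1.50×10^5 s.
In hours: 1.50×10^5 s / (3600 s/hour) = 41.7 hours.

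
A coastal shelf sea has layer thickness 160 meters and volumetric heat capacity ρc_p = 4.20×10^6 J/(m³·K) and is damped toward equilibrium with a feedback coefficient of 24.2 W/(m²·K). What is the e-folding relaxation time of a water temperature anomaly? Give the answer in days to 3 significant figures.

321 days

Areal heat capacity C = ρc_p × D = 4.20×10^6 × 160 = 6.72×10^8 J/(m²·K).
Relaxation time τ = C / λ = 6.72×10^8 / 24.2 = 2.78×10^7 s.
In days: 2.78×10^7 s / (86400 s/day) = 321 days.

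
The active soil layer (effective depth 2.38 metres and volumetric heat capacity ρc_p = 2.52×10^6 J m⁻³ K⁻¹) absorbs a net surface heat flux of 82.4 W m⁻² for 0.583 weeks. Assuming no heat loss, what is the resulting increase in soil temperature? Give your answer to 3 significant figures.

Areal heat capacity C = ρc_p × D = 2.52×10^6 × 2.38 = 6.00×10^6 J/(m^2 K).
Net heat input Q = F Δt = 82.4 × (0.583 weeks × 6.048×10^5 s/week) = 2.91×10^7 J/m².
ΔT = Q / C = 2.91×10^7 / 6.00×10^6 = 4.84 K.

4.84 K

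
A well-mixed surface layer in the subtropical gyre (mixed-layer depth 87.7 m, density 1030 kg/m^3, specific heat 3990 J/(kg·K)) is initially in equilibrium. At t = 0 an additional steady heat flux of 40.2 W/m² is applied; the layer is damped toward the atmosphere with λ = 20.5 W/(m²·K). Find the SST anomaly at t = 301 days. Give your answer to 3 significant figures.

Areal heat capacity C = ρ c_p D = 1030 × 3990 × 87.7 = 3.60×10^8 J/(m²·K).
τ = C / λ = 3.60×10^8 / 20.5 = 1.76×10^7 s.
Equilibrium anomaly ΔT_eq = F / λ = 40.2 / 20.5 = 1.96 K.
t = 301 days = 2.60×10^7 s, so t/τ = 1.48.
ΔT(t) = ΔT_eq (1 − e^(−t/τ)) = 1.96 × (1 − e^−1.48) = 1.51 K.

1.51 K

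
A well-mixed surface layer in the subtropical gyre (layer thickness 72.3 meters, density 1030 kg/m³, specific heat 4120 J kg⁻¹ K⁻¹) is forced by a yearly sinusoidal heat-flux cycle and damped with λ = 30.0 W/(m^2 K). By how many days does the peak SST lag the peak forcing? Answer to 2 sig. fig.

65 days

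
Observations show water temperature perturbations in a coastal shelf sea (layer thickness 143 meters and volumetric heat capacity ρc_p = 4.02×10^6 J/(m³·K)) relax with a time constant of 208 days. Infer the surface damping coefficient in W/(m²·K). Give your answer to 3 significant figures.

Areal heat capacity C = ρc_p × D = 4.02×10^6 × 143 = 5.75×10^8 J m⁻² K⁻¹.
τ = 208 days = 1.80×10^7 s.
λ = C / τ = 5.75×10^8 / 1.80×10^7 = 32.0 W/(m²·K).

32.0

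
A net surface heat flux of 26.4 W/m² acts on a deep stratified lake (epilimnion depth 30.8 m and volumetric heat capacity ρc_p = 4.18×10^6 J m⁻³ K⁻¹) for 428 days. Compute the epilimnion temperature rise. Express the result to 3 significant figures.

Areal heat capacity C = ρc_p × D = 4.18×10^6 × 30.8 = 1.29×10^8 J/(m^2 K).
Net heat input Q = F Δt = 26.4 × (428 days × 86400 s/day) = 9.76×10^8 J/m².
ΔT = Q / C = 9.76×10^8 / 1.29×10^8 = 7.58 K.

7.58 K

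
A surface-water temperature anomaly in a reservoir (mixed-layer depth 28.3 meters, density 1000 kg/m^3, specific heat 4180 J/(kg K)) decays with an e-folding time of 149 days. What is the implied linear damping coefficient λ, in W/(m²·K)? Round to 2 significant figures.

Areal heat capacity C = ρ c_p D = 1000 × 4180 × 28.3 = 1.18×10^8 J/(m^2 K).
τ = 149 days = 1.29×10^7 s.
λ = C / τ = 1.18×10^8 / 1.29×10^7 = 9.19 W/(m²·K).

9.2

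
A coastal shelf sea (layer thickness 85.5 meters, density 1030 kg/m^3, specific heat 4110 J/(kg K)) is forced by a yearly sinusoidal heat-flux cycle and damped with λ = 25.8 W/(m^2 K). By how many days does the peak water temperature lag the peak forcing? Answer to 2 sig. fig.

Areal heat capacity C = ρ c_p D = 1030 × 4110 × 85.5 = 3.62×10^8 J/(m^2 K).
ω = 2π / 3.15×10^7 s = 1.99×10^-7 s⁻¹.
Phase lag φ = arctan(Cω/λ) = arctan(72.1/25.8) = 1.23 rad.
Time lag = φ / ω = 1.23 / 1.99×10^-7 = 6.16×10^6 s = 71.3 days.

71 days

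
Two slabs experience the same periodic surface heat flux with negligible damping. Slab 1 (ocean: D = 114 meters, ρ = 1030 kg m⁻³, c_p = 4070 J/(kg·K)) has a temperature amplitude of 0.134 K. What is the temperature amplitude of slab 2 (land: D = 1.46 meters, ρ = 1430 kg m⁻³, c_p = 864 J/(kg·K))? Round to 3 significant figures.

C_ocean = 4.78×10^8 J/(m²·K); C_land = 1.80×10^6 J/(m²·K).
A ∝ 1/C ⇒ A_land = A_ocean × C_ocean/C_land = 0.134 × 265 = 35.5 K.

35.5 K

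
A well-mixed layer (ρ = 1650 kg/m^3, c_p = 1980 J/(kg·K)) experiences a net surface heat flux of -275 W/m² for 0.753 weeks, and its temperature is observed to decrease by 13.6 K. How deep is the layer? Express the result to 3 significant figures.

2.82 m

Heat input Q = F Δt = -275 × 4.55×10^5 s = -1.25×10^8 J/m².
Required areal heat capacity C = Q / ΔT = 9.21×10^6 J/(m²·K).
Depth D = C / (ρ c_p) = 9.21×10^6 / (1650 × 1980) = 2.82 m.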